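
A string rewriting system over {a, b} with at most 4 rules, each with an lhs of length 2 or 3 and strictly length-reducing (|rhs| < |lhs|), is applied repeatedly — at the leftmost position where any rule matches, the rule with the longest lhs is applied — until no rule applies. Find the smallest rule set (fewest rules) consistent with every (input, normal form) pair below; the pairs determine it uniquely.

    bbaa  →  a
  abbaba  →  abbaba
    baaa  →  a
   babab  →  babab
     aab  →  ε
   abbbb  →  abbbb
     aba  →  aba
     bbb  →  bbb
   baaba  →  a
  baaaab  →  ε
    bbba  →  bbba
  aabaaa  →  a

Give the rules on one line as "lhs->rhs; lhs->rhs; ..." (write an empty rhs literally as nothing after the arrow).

aa->a; aab->; baa->aa

  | bbaa => baa => aa => a
  | abbaba
  | baaa => aaa => aa => a
  | babab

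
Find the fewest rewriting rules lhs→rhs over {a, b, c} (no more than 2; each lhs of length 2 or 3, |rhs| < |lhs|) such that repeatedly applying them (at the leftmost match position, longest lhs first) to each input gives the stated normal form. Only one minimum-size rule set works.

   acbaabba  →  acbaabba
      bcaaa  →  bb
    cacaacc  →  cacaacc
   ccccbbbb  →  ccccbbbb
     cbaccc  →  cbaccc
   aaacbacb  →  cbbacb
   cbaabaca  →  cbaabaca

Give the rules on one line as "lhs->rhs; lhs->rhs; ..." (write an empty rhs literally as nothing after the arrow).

aaa->cb; bc->b

  | acbaabba
  | bcaaa => baaa => bcb => bb
  | cacaacc
  | ccccbbbb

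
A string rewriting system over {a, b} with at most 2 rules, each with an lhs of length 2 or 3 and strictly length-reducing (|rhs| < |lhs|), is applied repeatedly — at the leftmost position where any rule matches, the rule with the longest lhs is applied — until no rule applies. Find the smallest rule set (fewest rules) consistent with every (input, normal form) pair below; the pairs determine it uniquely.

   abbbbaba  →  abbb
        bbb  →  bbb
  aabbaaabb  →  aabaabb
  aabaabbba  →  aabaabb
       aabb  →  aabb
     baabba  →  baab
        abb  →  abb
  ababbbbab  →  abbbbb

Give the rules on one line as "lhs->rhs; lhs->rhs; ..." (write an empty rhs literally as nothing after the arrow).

  | abbbbaba => abbbba => abbb
  | bbb
  | aabbaaabb => aabaabb
  | aabaabbba => aabaabb

bab->bb; bba->b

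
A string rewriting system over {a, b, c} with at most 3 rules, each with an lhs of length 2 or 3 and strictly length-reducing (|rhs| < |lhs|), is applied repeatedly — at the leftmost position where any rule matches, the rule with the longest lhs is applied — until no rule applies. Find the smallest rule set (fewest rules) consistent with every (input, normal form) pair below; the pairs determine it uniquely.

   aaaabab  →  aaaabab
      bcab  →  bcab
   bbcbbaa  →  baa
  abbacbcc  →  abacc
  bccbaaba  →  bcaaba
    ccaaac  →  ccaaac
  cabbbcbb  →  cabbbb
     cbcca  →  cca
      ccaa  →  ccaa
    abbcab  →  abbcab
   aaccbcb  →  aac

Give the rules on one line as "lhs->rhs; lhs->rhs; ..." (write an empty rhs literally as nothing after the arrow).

  | aaaabab
  | bcab
  | bbcbbaa => bbbaa => bbaa => baa
  | abbacbcc => abacbcc => abacc

bba->ba; cb->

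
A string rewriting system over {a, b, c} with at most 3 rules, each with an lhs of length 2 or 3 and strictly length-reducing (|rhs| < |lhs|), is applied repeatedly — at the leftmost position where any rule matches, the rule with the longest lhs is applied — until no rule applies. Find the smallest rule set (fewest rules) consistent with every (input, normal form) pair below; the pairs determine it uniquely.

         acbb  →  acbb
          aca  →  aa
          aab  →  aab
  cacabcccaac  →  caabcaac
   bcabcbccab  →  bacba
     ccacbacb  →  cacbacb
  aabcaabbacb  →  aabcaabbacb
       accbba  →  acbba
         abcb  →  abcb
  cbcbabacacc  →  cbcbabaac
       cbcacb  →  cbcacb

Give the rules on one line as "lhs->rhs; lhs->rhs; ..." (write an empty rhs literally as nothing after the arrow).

  | acbb
  | aca => aa
  | aab
  | cacabcccaac => caabcccaac => caabccaac => caabcaac

aca->aa; cab->a; cc->c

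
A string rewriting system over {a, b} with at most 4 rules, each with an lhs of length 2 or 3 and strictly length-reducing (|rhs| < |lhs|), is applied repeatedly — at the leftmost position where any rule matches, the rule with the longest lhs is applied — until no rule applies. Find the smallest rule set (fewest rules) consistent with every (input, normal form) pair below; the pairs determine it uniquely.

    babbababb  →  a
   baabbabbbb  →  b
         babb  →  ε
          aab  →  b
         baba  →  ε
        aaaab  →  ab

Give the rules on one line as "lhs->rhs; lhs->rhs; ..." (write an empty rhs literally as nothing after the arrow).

  | babbababb => bbababb => ababb => abb => a
  | baabbabbbb => abbabbbb => aabbbb => aabbb => aabb => aab => aa => b
  | babb => bb => ε
  | aab => aa => b

aa->b; aab->aa; ba->; bb->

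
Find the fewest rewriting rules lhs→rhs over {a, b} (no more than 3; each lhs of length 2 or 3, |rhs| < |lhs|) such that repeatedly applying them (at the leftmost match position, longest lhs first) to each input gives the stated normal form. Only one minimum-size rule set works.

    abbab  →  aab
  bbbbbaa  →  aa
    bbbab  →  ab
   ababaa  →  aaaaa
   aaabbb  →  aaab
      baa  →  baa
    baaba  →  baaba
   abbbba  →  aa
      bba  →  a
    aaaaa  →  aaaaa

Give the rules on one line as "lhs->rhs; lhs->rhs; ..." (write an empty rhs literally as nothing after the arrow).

  | abbab => aab
  | bbbbbaa => bbbbaa => bbbaa => bbaa => aa
  | bbbab => bbab => ab
  | ababaa => aaaaa

bab->aa; bb->b; bba->a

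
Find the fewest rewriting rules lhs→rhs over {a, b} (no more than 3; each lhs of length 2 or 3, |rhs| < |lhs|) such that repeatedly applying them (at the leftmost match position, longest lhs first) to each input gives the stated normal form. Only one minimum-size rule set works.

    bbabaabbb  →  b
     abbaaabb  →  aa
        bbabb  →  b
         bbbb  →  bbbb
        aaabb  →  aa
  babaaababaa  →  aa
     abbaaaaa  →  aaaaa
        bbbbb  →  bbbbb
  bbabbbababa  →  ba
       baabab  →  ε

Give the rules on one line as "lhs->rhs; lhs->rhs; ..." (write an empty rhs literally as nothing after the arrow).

ab->b; abb->; bba->ab

  | bbabaabbb => abbaabbb => aabbb => ab => b
  | abbaaabb => aaabb => aa
  | bbabb => abbb => b
  | bbbb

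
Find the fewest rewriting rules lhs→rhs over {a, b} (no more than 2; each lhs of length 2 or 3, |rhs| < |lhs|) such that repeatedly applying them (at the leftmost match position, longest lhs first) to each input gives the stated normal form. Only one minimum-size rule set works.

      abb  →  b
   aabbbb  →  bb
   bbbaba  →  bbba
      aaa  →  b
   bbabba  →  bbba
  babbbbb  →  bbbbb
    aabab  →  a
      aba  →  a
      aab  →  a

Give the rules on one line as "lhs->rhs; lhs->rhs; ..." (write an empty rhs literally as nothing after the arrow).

aaa->b; ab->

  | abb => b
  | aabbbb => abbb => bb
  | bbbaba => bbba
  | aaa => b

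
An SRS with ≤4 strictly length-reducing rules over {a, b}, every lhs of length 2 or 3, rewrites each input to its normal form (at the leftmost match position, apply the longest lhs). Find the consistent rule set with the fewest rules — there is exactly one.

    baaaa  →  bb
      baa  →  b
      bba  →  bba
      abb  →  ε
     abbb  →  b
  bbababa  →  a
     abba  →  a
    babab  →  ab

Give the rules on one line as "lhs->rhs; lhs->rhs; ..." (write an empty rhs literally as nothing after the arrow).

  | baaaa => bbaa => bb
  | baa => b
  | bba
  | abb => ε

aa->; aaa->ba; abb->; bab->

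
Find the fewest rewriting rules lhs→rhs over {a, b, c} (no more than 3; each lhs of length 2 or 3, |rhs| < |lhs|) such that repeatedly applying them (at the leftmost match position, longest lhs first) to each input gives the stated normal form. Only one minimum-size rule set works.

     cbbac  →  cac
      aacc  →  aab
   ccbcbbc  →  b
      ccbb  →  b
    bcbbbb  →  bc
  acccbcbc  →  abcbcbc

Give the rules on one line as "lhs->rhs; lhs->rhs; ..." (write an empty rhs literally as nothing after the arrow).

  | cbbac => cac
  | aacc => aab
  | ccbcbbc => bbcbbc => cbbc => cc => b
  | ccbb => bbb => b

bb->; cc->b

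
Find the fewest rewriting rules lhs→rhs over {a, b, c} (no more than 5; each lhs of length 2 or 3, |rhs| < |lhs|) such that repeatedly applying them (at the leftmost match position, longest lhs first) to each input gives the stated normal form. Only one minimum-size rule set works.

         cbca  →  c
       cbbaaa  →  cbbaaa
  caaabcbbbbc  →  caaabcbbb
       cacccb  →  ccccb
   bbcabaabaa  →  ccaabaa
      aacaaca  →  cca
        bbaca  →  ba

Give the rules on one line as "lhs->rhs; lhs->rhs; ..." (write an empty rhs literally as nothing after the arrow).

ac->c; bab->cc; bbc->b; bca->

  | cbca => c
  | cbbaaa
  | caaabcbbbbc => caaabcbbb
  | cacccb => ccccb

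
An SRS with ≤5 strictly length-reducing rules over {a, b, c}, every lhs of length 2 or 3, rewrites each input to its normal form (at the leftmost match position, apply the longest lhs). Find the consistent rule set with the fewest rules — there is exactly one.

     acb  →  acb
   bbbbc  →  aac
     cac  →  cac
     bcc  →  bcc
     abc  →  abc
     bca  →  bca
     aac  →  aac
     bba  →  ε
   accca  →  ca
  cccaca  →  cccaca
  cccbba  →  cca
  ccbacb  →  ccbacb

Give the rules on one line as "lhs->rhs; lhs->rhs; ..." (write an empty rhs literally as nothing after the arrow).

  | acb
  | bbbbc => abbc => aac
  | cac
  | bcc

acc->; bb->a; bba->; cbb->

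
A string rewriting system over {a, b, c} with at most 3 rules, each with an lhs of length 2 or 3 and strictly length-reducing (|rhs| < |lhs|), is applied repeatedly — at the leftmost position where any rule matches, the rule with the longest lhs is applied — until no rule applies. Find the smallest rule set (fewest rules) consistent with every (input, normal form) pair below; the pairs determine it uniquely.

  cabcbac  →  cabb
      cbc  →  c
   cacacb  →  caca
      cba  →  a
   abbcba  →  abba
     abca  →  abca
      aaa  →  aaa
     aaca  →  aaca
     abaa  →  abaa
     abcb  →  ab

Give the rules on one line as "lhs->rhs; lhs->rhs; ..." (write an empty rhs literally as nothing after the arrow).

  | cabcbac => cabac => cabb
  | cbc => c
  | cacacb => caca
  | cba => a

bac->bb; cb->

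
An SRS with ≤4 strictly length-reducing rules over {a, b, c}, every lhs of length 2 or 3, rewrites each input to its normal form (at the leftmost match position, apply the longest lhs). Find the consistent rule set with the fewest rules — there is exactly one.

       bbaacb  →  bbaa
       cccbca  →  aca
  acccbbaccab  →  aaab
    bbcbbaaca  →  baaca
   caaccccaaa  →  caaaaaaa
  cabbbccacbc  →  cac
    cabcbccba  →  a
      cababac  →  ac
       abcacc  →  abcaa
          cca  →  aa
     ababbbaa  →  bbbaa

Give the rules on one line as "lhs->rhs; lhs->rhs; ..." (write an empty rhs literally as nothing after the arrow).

aba->; bbc->c; cb->; cc->a

  | bbaacb => bbaa
  | cccbca => acbca => aca
  | acccbbaccab => aacbbaccab => aabaccab => accab => aaab
  | bbcbbaaca => cbbaaca => baaca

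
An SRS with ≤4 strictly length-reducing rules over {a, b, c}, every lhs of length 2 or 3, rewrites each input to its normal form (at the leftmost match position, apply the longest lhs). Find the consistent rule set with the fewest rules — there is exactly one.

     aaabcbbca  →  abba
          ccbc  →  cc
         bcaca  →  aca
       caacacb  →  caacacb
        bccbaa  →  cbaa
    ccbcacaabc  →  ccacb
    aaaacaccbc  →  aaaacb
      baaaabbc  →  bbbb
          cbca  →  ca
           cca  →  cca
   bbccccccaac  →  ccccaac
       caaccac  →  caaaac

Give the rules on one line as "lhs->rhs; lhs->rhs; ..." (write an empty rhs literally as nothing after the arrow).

aab->bb; acc->aa; bc->

  | aaabcbbca => abbcbbca => abbbca => abba
  | ccbc => cc
  | bcaca => aca
  | caacacb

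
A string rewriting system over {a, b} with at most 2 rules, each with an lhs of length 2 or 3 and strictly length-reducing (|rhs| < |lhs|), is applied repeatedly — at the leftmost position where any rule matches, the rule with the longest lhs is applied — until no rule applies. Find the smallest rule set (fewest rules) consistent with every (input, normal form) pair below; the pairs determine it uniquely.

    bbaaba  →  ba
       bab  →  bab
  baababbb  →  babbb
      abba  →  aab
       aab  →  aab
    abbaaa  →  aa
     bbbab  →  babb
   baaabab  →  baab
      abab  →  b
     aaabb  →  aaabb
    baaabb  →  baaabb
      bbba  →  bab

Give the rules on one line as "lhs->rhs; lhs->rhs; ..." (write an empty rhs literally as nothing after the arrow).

  | bbaaba => ababa => ba
  | bab
  | baababbb => babbb
  | abba => aab

aba->; bba->ab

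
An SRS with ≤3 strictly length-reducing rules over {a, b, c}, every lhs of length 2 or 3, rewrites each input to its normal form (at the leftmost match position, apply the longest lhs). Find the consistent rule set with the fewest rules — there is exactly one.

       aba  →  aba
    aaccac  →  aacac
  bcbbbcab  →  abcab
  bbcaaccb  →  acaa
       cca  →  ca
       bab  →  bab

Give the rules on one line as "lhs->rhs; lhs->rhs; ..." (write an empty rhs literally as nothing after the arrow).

bb->a; cb->; cc->c

  | aba
  | aaccac => aacac
  | bcbbbcab => bbbcab => abcab
  | bbcaaccb => acaaccb => acaacb => acaa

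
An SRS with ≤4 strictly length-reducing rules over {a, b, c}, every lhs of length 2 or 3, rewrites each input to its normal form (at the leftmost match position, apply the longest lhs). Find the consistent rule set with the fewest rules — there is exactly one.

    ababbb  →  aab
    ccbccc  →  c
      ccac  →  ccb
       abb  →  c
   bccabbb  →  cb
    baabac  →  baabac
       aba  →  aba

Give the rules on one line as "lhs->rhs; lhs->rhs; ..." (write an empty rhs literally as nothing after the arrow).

abb->c; bc->a; ca->; cac->cb

  | ababbb => abcb => aab
  | ccbccc => ccacc => ccbc => cca => c
  | ccac => ccb
  | abb => c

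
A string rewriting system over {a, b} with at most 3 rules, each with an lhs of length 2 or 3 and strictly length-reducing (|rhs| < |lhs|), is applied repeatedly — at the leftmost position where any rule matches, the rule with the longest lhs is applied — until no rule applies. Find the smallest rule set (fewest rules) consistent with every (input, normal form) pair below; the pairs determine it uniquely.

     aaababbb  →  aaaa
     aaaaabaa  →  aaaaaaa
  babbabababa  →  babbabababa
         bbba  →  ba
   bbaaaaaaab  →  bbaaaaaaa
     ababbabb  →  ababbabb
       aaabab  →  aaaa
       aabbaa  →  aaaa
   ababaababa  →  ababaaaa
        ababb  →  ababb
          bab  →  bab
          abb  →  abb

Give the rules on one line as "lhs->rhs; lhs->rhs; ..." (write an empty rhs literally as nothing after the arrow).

  | aaababbb => aaaabbb => aaaabb => aaaab => aaaa
  | aaaaabaa => aaaaaaa
  | babbabababa
  | bbba => ba

aab->aa; bbb->b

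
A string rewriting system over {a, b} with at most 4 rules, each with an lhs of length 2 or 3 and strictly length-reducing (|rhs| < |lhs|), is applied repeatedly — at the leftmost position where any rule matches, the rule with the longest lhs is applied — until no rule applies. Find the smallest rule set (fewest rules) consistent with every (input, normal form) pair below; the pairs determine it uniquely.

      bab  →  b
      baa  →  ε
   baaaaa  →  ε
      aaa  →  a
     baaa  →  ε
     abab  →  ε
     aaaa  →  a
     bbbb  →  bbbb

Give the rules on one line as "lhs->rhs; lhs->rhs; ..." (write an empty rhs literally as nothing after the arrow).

  | bab => b
  | baa => ba => ε
  | baaaaa => baaaa => baaa => baa => ba => ε
  | aaa => aa => a

aa->a; ab->; ba->; baa->ba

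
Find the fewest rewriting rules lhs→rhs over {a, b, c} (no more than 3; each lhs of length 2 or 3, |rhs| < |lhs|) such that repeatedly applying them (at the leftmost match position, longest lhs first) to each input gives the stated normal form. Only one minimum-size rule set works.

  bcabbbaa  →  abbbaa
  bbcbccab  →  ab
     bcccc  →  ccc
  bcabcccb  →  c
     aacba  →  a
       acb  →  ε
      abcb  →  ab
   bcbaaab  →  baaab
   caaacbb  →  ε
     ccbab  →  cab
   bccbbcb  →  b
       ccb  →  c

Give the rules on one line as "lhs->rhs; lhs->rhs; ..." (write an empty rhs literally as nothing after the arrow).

  | bcabbbaa => abbbaa
  | bbcbccab => bbccab => bcab => ab
  | bcccc => ccc
  | bcabcccb => abcccb => accb => ccb => c

ac->c; bc->; cb->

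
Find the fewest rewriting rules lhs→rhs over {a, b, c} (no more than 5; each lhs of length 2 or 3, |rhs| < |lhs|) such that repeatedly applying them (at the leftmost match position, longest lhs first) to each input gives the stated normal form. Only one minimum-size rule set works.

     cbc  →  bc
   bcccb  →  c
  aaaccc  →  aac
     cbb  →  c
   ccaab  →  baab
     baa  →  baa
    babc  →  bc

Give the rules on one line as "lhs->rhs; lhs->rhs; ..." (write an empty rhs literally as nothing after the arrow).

  | cbc => bc
  | bcccb => bbcb => ccb => bb => c
  | aaaccc => aaabc => aac
  | cbb => bb => c

abc->c; bb->c; cb->b; cc->b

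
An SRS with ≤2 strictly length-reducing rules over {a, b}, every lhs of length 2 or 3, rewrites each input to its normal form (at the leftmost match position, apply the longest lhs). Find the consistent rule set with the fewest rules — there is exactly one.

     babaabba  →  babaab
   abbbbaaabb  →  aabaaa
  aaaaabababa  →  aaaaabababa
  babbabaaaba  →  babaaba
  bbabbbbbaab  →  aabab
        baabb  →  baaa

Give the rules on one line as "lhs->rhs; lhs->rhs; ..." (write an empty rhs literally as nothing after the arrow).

  | babaabba => babaab
  | abbbbaaabb => aabbaaabb => aabaabb => aabaaa
  | aaaaabababa
  | babbabaaaba => babbaaaba => babaaba

bb->a; bba->b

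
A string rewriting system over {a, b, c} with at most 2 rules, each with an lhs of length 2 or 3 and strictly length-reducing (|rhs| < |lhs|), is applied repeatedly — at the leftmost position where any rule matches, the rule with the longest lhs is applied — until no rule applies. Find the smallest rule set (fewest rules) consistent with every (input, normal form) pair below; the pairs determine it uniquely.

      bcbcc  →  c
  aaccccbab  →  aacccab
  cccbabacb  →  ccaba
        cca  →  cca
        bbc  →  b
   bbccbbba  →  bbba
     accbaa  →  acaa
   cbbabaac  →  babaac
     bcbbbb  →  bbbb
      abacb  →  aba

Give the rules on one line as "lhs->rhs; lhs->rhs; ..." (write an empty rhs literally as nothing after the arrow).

bc->; cb->

  | bcbcc => bcc => c
  | aaccccbab => aacccab
  | cccbabacb => ccabacb => ccaba
  | cca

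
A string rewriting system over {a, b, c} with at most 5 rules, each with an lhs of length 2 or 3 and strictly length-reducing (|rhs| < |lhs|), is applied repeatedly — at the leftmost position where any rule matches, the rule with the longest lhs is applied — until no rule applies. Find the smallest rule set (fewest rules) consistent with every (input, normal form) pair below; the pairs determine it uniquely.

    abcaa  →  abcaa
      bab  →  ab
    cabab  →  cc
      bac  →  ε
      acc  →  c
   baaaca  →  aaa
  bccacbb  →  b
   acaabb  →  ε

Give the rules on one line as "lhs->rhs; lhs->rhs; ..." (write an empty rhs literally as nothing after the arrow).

aab->c; ac->; ba->a; cb->

  | abcaa
  | bab => ab
  | cabab => caab => cc
  | bac => ac => ε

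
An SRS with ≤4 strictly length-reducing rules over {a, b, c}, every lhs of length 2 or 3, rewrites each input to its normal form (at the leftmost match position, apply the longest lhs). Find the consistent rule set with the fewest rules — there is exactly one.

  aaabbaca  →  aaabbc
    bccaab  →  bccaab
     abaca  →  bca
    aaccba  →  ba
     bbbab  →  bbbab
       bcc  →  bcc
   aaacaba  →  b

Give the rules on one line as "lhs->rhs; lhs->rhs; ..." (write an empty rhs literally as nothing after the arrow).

  | aaabbaca => aaabbc
  | bccaab
  | abaca => bca
  | aaccba => acba => ba

aba->b; ac->; aca->c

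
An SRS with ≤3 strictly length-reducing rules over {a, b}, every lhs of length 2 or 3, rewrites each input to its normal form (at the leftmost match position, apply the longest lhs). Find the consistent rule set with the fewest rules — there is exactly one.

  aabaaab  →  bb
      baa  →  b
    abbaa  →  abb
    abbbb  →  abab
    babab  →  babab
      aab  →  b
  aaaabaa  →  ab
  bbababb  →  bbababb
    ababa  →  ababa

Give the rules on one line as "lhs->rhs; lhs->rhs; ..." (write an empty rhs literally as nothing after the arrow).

aa->; aaa->; bbb->ba

  | aabaaab => baaab => bb
  | baa => b
  | abbaa => abb
  | abbbb => abab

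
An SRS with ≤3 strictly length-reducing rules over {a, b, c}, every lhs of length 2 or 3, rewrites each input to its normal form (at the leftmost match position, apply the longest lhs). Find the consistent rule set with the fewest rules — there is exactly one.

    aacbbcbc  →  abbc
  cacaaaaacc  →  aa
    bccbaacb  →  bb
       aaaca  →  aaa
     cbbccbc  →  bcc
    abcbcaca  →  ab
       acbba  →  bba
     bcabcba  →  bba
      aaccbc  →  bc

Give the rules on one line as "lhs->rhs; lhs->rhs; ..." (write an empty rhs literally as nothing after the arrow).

ac->; ca->; cb->

  | aacbbcbc => abbcbc => abbc
  | cacaaaaacc => caaaaacc => aaaacc => aaac => aa
  | bccbaacb => bcaacb => bacb => bb
  | aaaca => aaa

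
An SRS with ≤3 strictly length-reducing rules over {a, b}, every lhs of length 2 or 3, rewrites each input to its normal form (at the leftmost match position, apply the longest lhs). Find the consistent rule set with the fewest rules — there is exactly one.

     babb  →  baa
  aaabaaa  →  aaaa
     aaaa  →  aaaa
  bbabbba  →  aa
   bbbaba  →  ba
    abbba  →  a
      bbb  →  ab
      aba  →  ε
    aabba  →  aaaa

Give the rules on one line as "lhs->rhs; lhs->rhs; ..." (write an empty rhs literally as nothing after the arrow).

aba->; bb->a

  | babb => baa
  | aaabaaa => aaaa
  | aaaa
  | bbabbba => aabbba => aaaba => aa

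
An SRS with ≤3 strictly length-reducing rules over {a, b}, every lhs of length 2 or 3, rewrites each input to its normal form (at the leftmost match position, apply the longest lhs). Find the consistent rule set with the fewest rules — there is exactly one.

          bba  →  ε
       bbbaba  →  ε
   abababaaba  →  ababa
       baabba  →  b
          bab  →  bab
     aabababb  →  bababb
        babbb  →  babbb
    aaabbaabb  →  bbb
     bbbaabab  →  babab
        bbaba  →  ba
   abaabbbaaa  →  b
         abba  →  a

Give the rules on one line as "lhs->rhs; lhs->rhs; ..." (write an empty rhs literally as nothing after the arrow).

aa->b; aab->b; bba->

  | bba => ε
  | bbbaba => bba => ε
  | abababaaba => abababba => ababa
  | baabba => bbba => b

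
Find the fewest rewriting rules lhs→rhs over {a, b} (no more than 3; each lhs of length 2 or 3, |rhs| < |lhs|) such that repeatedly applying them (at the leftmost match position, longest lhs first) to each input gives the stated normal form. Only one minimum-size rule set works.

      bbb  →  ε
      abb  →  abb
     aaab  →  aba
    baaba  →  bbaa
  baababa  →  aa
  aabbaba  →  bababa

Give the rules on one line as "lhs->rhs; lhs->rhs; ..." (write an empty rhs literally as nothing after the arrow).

aab->ba; bbb->

  | bbb => ε
  | abb
  | aaab => aba
  | baaba => bbaa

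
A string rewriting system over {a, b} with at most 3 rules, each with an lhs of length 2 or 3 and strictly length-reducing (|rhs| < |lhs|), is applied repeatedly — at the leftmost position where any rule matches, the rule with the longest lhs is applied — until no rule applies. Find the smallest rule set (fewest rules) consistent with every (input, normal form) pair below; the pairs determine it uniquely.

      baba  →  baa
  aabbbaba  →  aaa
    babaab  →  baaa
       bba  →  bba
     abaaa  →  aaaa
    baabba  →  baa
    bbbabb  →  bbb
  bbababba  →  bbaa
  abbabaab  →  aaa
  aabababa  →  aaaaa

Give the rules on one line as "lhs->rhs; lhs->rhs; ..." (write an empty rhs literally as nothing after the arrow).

  | baba => baa
  | aabbbaba => ababa => aaba => aaa
  | babaab => baaab => baaa
  | bba

ab->a; abb->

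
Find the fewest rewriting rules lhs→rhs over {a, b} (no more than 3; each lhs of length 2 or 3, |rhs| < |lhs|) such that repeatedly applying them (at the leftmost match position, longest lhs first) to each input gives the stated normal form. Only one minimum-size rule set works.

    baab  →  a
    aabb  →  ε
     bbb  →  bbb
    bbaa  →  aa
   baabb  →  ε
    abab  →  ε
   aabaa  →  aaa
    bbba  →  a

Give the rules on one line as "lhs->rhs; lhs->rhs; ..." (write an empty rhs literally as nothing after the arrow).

ab->; ba->a

  | baab => aab => a
  | aabb => ab => ε
  | bbb
  | bbaa => baa => aa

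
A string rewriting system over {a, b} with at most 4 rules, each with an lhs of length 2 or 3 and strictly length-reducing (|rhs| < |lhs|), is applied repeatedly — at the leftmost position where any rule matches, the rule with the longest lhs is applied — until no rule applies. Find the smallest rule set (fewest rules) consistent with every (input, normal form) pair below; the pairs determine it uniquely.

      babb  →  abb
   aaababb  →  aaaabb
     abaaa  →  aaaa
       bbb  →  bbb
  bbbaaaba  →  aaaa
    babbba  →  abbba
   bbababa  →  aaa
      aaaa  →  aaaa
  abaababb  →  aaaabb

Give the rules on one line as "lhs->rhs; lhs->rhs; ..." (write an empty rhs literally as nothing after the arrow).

  | babb => abb
  | aaababb => aaaabb
  | abaaa => aaaa
  | bbb

aba->aa; baa->aa; bab->ab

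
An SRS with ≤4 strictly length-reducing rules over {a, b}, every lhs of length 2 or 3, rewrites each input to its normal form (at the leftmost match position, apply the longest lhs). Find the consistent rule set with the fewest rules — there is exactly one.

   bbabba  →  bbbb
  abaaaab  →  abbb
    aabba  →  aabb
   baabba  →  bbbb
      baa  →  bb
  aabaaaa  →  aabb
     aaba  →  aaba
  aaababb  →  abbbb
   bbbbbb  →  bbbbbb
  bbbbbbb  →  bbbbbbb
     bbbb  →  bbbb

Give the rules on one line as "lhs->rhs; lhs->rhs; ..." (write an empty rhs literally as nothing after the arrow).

aaa->ab; baa->bb; bba->bb

  | bbabba => bbbba => bbbb
  | abaaaab => abbaab => abbab => abbb
  | aabba => aabb
  | baabba => bbbba => bbbb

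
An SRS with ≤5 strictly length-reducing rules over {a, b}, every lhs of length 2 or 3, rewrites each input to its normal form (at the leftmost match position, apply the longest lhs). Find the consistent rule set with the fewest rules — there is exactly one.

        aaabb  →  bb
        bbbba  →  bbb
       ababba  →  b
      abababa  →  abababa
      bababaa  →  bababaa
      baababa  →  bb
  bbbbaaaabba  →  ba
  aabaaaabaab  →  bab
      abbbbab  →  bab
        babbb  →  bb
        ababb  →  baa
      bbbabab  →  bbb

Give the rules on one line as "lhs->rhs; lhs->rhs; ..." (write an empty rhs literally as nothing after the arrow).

  | aaabb => bb
  | bbbba => bbb
  | ababba => abbaa => baaa => b
  | abababa

aaa->; aab->bb; abb->ba; bba->b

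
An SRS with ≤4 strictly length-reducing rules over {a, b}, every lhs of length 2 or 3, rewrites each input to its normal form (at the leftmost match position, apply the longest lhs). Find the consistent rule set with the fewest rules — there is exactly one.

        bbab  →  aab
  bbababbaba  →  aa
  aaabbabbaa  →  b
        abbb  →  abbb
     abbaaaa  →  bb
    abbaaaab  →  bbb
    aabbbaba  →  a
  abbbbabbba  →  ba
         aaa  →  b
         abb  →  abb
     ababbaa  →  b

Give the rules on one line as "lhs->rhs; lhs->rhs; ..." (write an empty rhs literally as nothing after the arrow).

  | bbab => aab
  | bbababbaba => aababbaba => abbaba => aaaba => bba => aa
  | aaabbabbaa => bbbabbaa => baabbaa => baaaaa => bbaa => aaa => b
  | abbb

aaa->b; aba->; bba->aa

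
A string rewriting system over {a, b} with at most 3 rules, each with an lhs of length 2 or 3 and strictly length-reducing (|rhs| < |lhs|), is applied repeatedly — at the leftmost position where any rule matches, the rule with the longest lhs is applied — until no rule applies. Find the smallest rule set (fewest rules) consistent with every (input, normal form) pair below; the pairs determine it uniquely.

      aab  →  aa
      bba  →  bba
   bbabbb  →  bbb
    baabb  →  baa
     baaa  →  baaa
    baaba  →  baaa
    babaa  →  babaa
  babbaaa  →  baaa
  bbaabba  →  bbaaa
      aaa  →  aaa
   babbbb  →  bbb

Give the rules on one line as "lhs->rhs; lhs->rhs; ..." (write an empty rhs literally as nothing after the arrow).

  | aab => aa
  | bba
  | bbabbb => bbb
  | baabb => baab => baa

aab->aa; abb->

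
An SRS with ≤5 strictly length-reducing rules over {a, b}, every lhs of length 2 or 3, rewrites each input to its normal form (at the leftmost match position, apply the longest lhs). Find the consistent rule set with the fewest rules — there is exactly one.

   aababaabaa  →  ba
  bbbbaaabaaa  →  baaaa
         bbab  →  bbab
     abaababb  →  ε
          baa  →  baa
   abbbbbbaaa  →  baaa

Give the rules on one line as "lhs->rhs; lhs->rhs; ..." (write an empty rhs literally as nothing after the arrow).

aab->; aba->bb; abb->; bbb->

  | aababaabaa => abaabaa => bbabaa => bbbba => ba
  | bbbbaaabaaa => baaabaaa => baaaa
  | bbab
  | abaababb => bbababb => bbbbbb => bbb => ε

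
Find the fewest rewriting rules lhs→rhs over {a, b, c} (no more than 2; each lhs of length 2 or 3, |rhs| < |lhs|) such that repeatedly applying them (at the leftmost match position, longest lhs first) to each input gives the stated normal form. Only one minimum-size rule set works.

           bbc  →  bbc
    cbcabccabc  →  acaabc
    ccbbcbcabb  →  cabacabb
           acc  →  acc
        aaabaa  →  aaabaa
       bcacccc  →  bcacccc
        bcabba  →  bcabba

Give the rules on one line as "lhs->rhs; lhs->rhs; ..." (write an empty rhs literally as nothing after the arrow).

bcc->; cb->a

  | bbc
  | cbcabccabc => acabccabc => acaabc
  | ccbbcbcabb => cabcbcabb => cabacabb
  | acc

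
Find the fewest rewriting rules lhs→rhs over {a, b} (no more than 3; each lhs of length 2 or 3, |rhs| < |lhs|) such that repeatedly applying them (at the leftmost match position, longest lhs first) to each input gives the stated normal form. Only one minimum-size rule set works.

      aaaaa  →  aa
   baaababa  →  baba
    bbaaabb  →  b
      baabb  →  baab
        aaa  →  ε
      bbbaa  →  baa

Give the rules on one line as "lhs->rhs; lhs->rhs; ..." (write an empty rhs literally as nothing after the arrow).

aaa->; bb->b

  | aaaaa => aa
  | baaababa => bbaba => baba
  | bbaaabb => baaabb => bbb => bb => b
  | baabb => baab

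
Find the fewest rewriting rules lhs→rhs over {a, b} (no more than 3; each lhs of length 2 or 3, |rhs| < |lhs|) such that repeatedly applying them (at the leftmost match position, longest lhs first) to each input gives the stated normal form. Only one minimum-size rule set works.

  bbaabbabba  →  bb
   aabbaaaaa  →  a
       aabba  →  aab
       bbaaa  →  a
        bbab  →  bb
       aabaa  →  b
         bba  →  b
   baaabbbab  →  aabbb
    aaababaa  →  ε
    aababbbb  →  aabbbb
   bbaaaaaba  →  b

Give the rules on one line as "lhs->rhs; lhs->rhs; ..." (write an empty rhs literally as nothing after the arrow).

aaa->b; ba->

  | bbaabbabba => babbabba => bbabba => bbba => bb
  | aabbaaaaa => aabaaaa => aaaaa => baa => a
  | aabba => aab
  | bbaaa => baa => a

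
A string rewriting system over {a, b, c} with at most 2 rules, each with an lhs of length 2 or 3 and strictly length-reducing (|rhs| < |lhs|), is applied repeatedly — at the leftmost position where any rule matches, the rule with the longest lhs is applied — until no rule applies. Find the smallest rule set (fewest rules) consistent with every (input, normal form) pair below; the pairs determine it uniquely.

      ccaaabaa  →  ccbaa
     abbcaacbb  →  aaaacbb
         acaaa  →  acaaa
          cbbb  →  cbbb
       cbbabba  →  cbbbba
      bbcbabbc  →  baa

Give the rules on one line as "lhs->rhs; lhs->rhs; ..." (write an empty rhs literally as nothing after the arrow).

  | ccaaabaa => ccaabaa => ccabaa => ccbaa
  | abbcaacbb => bbcaacbb => aaaacbb
  | acaaa
  | cbbb

ab->b; bbc->aa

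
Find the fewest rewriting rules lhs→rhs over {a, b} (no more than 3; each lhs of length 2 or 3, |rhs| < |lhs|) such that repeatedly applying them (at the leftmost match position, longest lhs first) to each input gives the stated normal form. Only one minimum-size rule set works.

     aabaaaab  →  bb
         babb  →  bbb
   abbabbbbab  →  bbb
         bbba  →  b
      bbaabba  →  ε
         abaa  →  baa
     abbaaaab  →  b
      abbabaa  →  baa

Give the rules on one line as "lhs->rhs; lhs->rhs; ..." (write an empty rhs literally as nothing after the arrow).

  | aabaaaab => abaaaab => baaaab => baaab => baab => bab => bb
  | babb => bbb
  | abbabbbbab => bbabbbbab => bbbbab => bbb
  | bbba => b

ab->b; bba->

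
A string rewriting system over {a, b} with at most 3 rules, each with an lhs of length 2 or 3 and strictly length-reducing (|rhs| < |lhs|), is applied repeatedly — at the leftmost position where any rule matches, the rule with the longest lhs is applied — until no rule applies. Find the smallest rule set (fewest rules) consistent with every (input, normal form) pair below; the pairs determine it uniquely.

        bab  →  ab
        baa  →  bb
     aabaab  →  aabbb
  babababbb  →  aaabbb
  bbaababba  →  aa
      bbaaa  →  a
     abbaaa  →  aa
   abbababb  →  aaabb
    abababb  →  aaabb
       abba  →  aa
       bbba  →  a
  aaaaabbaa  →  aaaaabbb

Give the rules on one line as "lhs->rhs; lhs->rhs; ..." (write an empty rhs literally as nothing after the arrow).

ba->a; baa->bb

  | bab => ab
  | baa => bb
  | aabaab => aabbb
  | babababbb => abababbb => aababbb => aaabbb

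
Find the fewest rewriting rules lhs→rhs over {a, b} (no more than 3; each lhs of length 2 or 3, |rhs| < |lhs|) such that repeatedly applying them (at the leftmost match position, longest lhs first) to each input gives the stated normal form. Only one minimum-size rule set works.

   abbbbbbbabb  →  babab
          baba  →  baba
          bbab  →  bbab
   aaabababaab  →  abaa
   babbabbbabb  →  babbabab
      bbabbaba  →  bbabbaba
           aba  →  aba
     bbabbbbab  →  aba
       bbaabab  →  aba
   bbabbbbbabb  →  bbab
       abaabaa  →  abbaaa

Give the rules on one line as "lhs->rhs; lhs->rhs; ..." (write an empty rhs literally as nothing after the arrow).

aab->ba; bbb->a

  | abbbbbbbabb => aabbbbabb => babbbabb => baaabb => babab
  | baba
  | bbab
  | aaabababaab => abaababaab => abbaabaab => abbbaaab => aaaaab => aaaba => abaa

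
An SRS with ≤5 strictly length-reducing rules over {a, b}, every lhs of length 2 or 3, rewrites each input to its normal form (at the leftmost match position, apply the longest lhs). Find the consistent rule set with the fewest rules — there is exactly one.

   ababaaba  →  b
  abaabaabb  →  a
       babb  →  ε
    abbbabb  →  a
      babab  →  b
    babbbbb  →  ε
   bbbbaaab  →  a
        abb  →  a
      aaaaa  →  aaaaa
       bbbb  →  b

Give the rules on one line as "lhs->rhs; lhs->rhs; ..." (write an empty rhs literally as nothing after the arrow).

ab->b; ba->b; bb->a; bbb->

  | ababaaba => babaaba => bbaaba => aaaba => aaba => aba => ba => b
  | abaabaabb => baabaabb => babaabb => bbaabb => aaabb => aabb => abb => bb => a
  | babb => bbb => ε
  | abbbabb => bbbabb => abb => bb => a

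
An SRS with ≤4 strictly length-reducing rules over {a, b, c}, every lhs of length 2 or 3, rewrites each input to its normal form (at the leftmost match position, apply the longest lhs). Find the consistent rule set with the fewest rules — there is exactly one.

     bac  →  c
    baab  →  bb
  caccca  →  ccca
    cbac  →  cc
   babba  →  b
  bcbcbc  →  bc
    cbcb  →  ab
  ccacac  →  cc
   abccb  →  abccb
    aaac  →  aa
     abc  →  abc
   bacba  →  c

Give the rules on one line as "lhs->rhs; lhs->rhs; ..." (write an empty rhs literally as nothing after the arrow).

  | bac => c
  | baab => bb
  | caccca => ccca
  | cbac => cc

ac->; ba->; baa->b; cbc->a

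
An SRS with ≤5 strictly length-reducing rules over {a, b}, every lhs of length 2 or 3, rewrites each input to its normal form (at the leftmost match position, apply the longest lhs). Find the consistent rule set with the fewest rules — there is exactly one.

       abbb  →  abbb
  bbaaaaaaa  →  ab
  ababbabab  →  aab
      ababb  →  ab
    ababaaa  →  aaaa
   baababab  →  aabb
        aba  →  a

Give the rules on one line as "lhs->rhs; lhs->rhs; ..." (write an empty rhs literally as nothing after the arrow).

ba->; baa->b; bab->; bba->ab

  | abbb
  | bbaaaaaaa => abaaaaaa => abaaaa => abaa => ab
  | ababbabab => ababab => aab
  | ababb => ab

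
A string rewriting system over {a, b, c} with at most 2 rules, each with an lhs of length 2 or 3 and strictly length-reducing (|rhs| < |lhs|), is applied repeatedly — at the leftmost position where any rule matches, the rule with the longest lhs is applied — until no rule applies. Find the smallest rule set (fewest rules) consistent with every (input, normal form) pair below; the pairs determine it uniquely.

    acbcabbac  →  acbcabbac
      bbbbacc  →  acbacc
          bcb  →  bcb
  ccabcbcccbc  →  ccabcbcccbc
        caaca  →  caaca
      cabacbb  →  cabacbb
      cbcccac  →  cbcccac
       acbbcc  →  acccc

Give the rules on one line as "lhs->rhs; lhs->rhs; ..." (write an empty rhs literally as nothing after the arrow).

bbb->ac; bbc->cc

  | acbcabbac
  | bbbbacc => acbacc
  | bcb
  | ccabcbcccbc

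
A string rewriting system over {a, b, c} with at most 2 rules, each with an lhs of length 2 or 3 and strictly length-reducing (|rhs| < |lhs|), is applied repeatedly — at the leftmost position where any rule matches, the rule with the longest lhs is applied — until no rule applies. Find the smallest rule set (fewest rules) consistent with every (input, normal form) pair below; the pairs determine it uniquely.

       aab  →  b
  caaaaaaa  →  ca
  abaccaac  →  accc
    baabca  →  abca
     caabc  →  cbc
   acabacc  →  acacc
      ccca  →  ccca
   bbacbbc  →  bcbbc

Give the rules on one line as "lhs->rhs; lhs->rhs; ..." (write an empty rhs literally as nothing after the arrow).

aa->; ba->

  | aab => b
  | caaaaaaa => caaaaa => caaa => ca
  | abaccaac => accaac => accc
  | baabca => abca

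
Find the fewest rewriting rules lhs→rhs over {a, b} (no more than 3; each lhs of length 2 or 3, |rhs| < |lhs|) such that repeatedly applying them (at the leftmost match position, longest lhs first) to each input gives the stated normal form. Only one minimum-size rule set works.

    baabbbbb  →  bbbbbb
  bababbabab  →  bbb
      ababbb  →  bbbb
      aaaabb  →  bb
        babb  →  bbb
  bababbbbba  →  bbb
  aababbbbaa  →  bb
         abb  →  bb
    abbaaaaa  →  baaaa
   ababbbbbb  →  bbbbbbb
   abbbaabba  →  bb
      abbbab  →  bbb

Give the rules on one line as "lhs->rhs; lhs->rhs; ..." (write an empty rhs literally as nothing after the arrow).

  | baabbbbb => babbbbb => bbbbbb
  | bababbabab => bbabbabab => abbbabab => bbbabab => babbab => bbbab => babb => bbb
  | ababbb => babbb => bbbb
  | aaaabb => aaabb => aabb => abb => bb

ab->b; bba->ab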